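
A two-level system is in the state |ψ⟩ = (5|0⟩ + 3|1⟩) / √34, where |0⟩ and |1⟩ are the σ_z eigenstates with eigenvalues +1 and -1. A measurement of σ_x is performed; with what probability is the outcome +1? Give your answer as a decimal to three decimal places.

|+x⟩ = (|0⟩ + |1⟩)/√2, so ⟨+x|ψ⟩ = (8) / (√2·√34).
P = |8|² / 68 = 64/68.

0.941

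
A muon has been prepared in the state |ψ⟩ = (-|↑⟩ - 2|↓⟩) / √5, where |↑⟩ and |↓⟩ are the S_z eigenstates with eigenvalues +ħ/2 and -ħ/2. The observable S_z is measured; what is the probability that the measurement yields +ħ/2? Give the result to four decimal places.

The +ħ/2 outcome corresponds to |↑⟩. Its amplitude in |ψ⟩ is -1/√5.
P = |-1|² / 5 = 1/5.

0.2000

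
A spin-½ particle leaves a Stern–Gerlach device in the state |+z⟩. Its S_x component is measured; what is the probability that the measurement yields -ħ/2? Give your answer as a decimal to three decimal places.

In the S_z basis, |+z⟩ = |+z⟩ and |-x⟩ = (|+z⟩ - |-z⟩)/√2.
|⟨-x|+z⟩|² = 1/2.

0.500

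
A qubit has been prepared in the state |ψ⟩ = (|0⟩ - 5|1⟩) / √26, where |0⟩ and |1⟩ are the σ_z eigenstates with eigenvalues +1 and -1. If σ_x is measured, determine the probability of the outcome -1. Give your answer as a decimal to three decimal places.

0.692

|-x⟩ = (|0⟩ - |1⟩)/√2, so ⟨-x|ψ⟩ = (6) / (√2·√26).
P = |6|² / 52 = 36/52.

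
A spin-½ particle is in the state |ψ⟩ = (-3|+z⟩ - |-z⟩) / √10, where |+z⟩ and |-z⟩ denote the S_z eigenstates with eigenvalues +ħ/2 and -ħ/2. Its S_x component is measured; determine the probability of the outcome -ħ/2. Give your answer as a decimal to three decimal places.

0.200

|-x⟩ = (|+z⟩ - |-z⟩)/√2, so ⟨-x|ψ⟩ = (-2) / (√2·√10).
P = |-2|² / 20 = 4/20.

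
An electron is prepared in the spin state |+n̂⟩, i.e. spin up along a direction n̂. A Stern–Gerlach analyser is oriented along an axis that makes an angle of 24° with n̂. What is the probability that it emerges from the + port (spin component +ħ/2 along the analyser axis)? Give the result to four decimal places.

0.9568

For spin-½, the probability of finding spin-up along an axis at angle θ to the initial spin direction is cos²(θ/2); spin-down is sin²(θ/2).
θ = 24°, so P = cos²(12°) ≈ 0.9568.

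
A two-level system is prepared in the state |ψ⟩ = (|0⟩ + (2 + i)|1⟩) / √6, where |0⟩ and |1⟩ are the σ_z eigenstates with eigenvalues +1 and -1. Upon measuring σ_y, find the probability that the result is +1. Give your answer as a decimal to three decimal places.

0.667

|+y⟩ = (|0⟩ + i|1⟩)/√2, so ⟨+y|ψ⟩ = (2 - 2i) / (√2·√6).
P = |2 - 2i|² / 12 = 8/12.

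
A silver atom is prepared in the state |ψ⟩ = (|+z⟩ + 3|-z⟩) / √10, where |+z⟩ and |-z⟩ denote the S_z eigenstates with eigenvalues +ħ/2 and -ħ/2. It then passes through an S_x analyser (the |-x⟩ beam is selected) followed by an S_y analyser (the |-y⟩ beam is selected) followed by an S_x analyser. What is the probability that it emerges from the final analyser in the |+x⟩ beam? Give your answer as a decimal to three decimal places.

0.050

First analyser (S_x): P(|-x⟩) = |⟨-x|ψ⟩|² = 4/20.
After stage 1 the state is |-x⟩; P(|-y⟩) = |⟨-y|-x⟩|² = 1/2.
After stage 2 the state is |-y⟩; P(|+x⟩) = |⟨+x|-y⟩|² = 1/2.
Joint probability = 4/20 × 1/2 × 1/2 = 0.050.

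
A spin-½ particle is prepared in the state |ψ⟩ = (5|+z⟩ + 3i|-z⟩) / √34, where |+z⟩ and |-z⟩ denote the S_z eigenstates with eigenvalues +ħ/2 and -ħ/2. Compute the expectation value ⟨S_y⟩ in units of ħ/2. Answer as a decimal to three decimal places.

0.882

⟨σ_y⟩ = 2 Im(a* b)/(|a|²+|b|²) with a = 5, b = 3i.
a* b = 15i, so ⟨σ_y⟩ = 30/34.
⟨S_y⟩ = (ħ/2)·⟨σ_y⟩.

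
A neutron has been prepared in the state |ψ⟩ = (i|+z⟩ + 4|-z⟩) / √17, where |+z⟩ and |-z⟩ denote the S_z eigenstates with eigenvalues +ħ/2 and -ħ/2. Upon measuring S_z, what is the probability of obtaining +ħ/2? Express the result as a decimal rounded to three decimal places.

The +ħ/2 outcome corresponds to |+z⟩. Its amplitude in |ψ⟩ is i/√17.
P = |i|² / 17 = 1/17.

0.059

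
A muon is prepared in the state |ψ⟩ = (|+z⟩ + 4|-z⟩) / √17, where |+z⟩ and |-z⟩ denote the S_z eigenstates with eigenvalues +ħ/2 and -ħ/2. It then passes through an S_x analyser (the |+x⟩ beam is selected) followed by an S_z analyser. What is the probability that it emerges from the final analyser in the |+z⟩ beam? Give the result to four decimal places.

First analyser (S_x): P(|+x⟩) = |⟨+x|ψ⟩|² = 25/34.
After stage 1 the state is |+x⟩; P(|+z⟩) = |⟨+z|+x⟩|² = 1/2.
Joint probability = 25/34 × 1/2 = 0.3676.

0.3676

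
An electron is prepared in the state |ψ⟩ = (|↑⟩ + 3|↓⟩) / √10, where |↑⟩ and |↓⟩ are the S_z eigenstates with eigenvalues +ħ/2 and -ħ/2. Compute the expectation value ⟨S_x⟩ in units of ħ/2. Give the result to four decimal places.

⟨σ_x⟩ = 2 Re(a* b)/(|a|²+|b|²) with a = 1, b = 3.
a* b = 3, so ⟨σ_x⟩ = 6/10.
⟨S_x⟩ = (ħ/2)·⟨σ_x⟩.

0.6000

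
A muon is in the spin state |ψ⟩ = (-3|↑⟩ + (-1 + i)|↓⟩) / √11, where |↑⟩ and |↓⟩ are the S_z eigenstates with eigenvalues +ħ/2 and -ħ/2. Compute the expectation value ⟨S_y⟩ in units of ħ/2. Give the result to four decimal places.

-0.5455

⟨σ_y⟩ = 2 Im(a* b)/(|a|²+|b|²) with a = -3, b = (-1 + i).
a* b = (3 - 3i), so ⟨σ_y⟩ = -6/11.
⟨S_y⟩ = (ħ/2)·⟨σ_y⟩.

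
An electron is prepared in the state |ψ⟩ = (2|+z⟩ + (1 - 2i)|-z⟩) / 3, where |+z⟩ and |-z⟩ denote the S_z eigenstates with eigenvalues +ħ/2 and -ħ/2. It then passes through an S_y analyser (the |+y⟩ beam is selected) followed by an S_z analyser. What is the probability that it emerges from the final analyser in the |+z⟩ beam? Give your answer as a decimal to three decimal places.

0.028

First analyser (S_y): P(|+y⟩) = |⟨+y|ψ⟩|² = 1/18.
After stage 1 the state is |+y⟩; P(|+z⟩) = |⟨+z|+y⟩|² = 1/2.
Joint probability = 1/18 × 1/2 = 0.028.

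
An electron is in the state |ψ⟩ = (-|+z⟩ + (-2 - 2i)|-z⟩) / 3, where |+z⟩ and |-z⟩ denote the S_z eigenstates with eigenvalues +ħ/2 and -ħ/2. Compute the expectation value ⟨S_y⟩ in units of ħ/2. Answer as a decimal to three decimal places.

⟨σ_y⟩ = 2 Im(a* b)/(|a|²+|b|²) with a = -1, b = (-2 - 2i).
a* b = (2 + 2i), so ⟨σ_y⟩ = 4/9.
⟨S_y⟩ = (ħ/2)·⟨σ_y⟩.

0.444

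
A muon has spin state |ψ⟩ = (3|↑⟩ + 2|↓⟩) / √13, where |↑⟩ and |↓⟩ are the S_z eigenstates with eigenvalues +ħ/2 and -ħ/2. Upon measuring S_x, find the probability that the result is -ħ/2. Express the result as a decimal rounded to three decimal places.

0.038

|-x⟩ = (|↑⟩ - |↓⟩)/√2, so ⟨-x|ψ⟩ = (1) / (√2·√13).
P = |1|² / 26 = 1/26.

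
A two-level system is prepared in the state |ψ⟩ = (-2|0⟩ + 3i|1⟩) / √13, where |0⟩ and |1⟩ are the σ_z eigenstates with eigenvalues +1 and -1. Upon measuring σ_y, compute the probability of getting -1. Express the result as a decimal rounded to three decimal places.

|-y⟩ = (|0⟩ - i|1⟩)/√2, so ⟨-y|ψ⟩ = (-5) / (√2·√13).
P = |-5|² / 26 = 25/26.

0.962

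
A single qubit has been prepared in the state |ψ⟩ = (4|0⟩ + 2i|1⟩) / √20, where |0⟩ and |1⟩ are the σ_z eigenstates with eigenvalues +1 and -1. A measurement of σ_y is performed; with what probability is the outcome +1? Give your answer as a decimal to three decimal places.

0.900

|+y⟩ = (|0⟩ + i|1⟩)/√2, so ⟨+y|ψ⟩ = (6) / (√2·√20).
P = |6|² / 40 = 36/40.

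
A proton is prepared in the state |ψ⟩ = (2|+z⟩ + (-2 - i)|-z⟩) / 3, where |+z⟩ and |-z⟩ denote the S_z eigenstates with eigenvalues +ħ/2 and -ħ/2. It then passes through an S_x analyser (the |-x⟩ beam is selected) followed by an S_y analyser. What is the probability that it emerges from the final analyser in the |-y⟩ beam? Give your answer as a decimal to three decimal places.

First analyser (S_x): P(|-x⟩) = |⟨-x|ψ⟩|² = 17/18.
After stage 1 the state is |-x⟩; P(|-y⟩) = |⟨-y|-x⟩|² = 1/2.
Joint probability = 17/18 × 1/2 = 0.472.

0.472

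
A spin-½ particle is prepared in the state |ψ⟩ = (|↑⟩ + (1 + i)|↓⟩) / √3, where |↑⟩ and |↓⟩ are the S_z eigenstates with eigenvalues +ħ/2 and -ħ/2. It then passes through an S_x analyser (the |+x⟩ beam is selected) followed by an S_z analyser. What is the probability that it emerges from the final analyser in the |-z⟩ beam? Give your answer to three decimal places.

First analyser (S_x): P(|+x⟩) = |⟨+x|ψ⟩|² = 5/6.
After stage 1 the state is |+x⟩; P(|-z⟩) = |⟨-z|+x⟩|² = 1/2.
Joint probability = 5/6 × 1/2 = 0.417.

0.417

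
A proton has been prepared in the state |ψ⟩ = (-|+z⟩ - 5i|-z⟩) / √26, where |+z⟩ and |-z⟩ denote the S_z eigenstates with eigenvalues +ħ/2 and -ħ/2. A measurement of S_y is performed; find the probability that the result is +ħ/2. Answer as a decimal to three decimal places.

0.692

|+y⟩ = (|+z⟩ + i|-z⟩)/√2, so ⟨+y|ψ⟩ = (-6) / (√2·√26).
P = |-6|² / 52 = 36/52.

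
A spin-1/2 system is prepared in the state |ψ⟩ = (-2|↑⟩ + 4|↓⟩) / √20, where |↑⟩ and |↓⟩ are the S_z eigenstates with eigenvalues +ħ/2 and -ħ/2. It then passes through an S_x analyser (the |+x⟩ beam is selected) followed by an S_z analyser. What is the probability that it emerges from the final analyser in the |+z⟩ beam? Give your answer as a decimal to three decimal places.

First analyser (S_x): P(|+x⟩) = |⟨+x|ψ⟩|² = 4/40.
After stage 1 the state is |+x⟩; P(|+z⟩) = |⟨+z|+x⟩|² = 1/2.
Joint probability = 4/40 × 1/2 = 0.050.

0.050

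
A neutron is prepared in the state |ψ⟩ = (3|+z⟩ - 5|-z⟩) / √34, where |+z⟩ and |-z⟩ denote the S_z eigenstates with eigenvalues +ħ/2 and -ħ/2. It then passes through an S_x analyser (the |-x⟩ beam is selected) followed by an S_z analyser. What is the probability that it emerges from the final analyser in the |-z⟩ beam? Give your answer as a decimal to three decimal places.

First analyser (S_x): P(|-x⟩) = |⟨-x|ψ⟩|² = 64/68.
After stage 1 the state is |-x⟩; P(|-z⟩) = |⟨-z|-x⟩|² = 1/2.
Joint probability = 64/68 × 1/2 = 0.471.

0.471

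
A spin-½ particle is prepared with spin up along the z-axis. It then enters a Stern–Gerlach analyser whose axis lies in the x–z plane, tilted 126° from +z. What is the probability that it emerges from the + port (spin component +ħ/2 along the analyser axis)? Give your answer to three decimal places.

For spin-½, the probability of finding spin-up along an axis at angle θ to the initial spin direction is cos²(θ/2); spin-down is sin²(θ/2).
θ = 126°, so P = cos²(63°) ≈ 0.206.

0.206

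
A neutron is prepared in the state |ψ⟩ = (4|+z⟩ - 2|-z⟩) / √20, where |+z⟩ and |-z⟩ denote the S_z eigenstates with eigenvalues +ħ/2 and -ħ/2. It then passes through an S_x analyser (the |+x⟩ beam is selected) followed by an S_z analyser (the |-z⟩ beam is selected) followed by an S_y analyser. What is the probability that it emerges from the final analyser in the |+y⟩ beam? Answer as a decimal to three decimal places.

First analyser (S_x): P(|+x⟩) = |⟨+x|ψ⟩|² = 4/40.
After stage 1 the state is |+x⟩; P(|-z⟩) = |⟨-z|+x⟩|² = 1/2.
After stage 2 the state is |-z⟩; P(|+y⟩) = |⟨+y|-z⟩|² = 1/2.
Joint probability = 4/40 × 1/2 × 1/2 = 0.025.

0.025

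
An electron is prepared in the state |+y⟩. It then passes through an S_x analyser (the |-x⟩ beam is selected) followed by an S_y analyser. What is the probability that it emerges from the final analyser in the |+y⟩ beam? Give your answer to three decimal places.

0.250

First analyser (S_x): from |+y⟩, P(|-x⟩) = 1/2.
After stage 1 the state is |-x⟩; P(|+y⟩) = |⟨+y|-x⟩|² = 1/2.
Joint probability = 1/2 × 1/2 = 0.250.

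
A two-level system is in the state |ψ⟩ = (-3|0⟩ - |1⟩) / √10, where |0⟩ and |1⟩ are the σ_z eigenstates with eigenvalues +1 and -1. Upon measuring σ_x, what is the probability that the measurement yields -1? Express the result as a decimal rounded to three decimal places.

|-x⟩ = (|0⟩ - |1⟩)/√2, so ⟨-x|ψ⟩ = (-2) / (√2·√10).
P = |-2|² / 20 = 4/20.

0.200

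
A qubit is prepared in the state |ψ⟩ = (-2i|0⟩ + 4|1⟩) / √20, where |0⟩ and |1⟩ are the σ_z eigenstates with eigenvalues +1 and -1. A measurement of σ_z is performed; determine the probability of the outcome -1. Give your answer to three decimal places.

The -1 outcome corresponds to |1⟩. Its amplitude in |ψ⟩ is 4/√20.
P = |4|² / 20 = 16/20.

0.800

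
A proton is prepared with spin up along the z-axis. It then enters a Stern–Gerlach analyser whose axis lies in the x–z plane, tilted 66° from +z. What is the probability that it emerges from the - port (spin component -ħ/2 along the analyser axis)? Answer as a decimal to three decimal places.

For spin-½, the probability of finding spin-up along an axis at angle θ to the initial spin direction is cos²(θ/2); spin-down is sin²(θ/2).
θ = 66°, so P = sin²(33°) ≈ 0.297.

0.297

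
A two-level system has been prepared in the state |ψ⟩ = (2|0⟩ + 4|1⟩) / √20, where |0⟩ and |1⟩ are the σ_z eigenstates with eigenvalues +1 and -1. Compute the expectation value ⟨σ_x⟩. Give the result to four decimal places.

0.8000

⟨σ_x⟩ = 2 Re(a* b)/(|a|²+|b|²) with a = 2, b = 4.
a* b = 8, so ⟨σ_x⟩ = 16/20.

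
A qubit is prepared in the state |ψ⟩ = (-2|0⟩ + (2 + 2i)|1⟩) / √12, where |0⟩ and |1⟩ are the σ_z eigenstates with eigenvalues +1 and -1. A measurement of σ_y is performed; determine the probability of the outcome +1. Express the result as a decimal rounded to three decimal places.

|+y⟩ = (|0⟩ + i|1⟩)/√2, so ⟨+y|ψ⟩ = (-2i) / (√2·√12).
P = |-2i|² / 24 = 4/24.

0.167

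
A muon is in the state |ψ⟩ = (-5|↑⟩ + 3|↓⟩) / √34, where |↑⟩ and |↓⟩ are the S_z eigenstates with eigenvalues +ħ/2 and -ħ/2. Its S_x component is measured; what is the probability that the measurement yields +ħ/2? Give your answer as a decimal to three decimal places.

0.059

|+x⟩ = (|↑⟩ + |↓⟩)/√2, so ⟨+x|ψ⟩ = (-2) / (√2·√34).
P = |-2|² / 68 = 4/68.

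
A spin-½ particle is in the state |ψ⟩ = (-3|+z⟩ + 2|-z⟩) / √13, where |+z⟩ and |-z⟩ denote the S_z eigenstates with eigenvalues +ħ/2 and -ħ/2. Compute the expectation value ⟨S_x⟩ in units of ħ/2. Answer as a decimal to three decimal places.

⟨σ_x⟩ = 2 Re(a* b)/(|a|²+|b|²) with a = -3, b = 2.
a* b = -6, so ⟨σ_x⟩ = -12/13.
⟨S_x⟩ = (ħ/2)·⟨σ_x⟩.

-0.923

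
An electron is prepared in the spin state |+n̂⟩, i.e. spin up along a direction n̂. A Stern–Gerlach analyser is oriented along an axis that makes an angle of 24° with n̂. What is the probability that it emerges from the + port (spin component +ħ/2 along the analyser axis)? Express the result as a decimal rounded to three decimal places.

0.957

For spin-½, the probability of finding spin-up along an axis at angle θ to the initial spin direction is cos²(θ/2); spin-down is sin²(θ/2).
θ = 24°, so P = cos²(12°) ≈ 0.957.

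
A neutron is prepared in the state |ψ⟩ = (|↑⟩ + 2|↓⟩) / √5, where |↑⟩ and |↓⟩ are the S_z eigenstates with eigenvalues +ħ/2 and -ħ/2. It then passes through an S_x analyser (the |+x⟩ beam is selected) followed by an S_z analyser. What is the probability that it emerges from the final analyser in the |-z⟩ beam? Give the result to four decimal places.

First analyser (S_x): P(|+x⟩) = |⟨+x|ψ⟩|² = 9/10.
After stage 1 the state is |+x⟩; P(|-z⟩) = |⟨-z|+x⟩|² = 1/2.
Joint probability = 9/10 × 1/2 = 0.4500.

0.4500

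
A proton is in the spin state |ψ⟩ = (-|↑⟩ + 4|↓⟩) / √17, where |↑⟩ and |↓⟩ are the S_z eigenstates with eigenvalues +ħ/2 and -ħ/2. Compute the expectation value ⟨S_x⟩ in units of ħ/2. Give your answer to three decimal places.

-0.471

⟨σ_x⟩ = 2 Re(a* b)/(|a|²+|b|²) with a = -1, b = 4.
a* b = -4, so ⟨σ_x⟩ = -8/17.
⟨S_x⟩ = (ħ/2)·⟨σ_x⟩.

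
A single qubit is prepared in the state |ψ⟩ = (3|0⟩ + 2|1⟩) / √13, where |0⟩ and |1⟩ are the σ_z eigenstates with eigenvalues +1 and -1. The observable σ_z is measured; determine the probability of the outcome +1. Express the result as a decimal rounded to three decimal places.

The +1 outcome corresponds to |0⟩. Its amplitude in |ψ⟩ is 3/√13.
P = |3|² / 13 = 9/13.

0.692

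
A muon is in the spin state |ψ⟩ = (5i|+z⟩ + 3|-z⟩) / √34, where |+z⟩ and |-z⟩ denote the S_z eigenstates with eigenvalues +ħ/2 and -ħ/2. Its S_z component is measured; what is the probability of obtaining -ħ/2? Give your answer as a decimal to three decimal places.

0.265

The -ħ/2 outcome corresponds to |-z⟩. Its amplitude in |ψ⟩ is 3/√34.
P = |3|² / 34 = 9/34.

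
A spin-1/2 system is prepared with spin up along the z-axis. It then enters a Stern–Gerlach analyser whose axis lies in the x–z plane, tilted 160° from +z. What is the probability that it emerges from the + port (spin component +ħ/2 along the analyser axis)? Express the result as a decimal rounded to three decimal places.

0.030

For spin-½, the probability of finding spin-up along an axis at angle θ to the initial spin direction is cos²(θ/2); spin-down is sin²(θ/2).
θ = 160°, so P = cos²(80°) ≈ 0.030.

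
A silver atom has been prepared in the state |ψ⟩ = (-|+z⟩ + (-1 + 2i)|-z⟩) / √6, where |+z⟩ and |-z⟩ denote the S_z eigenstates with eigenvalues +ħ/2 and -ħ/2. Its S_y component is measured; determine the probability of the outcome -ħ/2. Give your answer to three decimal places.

0.833

|-y⟩ = (|+z⟩ - i|-z⟩)/√2, so ⟨-y|ψ⟩ = (-3 - i) / (√2·√6).
P = |-3 - i|² / 12 = 10/12.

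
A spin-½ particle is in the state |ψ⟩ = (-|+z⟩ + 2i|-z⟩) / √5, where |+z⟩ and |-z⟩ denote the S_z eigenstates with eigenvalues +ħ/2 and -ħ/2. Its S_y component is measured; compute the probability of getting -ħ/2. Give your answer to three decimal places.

|-y⟩ = (|+z⟩ - i|-z⟩)/√2, so ⟨-y|ψ⟩ = (-3) / (√2·√5).
P = |-3|² / 10 = 9/10.

0.900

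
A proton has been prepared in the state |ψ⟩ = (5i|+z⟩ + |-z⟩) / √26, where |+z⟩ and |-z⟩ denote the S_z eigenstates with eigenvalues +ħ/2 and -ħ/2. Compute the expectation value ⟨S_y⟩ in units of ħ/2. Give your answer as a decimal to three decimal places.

-0.385

⟨σ_y⟩ = 2 Im(a* b)/(|a|²+|b|²) with a = 5i, b = 1.
a* b = -5i, so ⟨σ_y⟩ = -10/26.
⟨S_y⟩ = (ħ/2)·⟨σ_y⟩.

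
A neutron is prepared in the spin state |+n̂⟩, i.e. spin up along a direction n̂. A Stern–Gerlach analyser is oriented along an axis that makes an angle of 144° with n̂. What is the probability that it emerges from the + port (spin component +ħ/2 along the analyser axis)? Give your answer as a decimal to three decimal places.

For spin-½, the probability of finding spin-up along an axis at angle θ to the initial spin direction is cos²(θ/2); spin-down is sin²(θ/2).
θ = 144°, so P = cos²(72°) ≈ 0.095.

0.095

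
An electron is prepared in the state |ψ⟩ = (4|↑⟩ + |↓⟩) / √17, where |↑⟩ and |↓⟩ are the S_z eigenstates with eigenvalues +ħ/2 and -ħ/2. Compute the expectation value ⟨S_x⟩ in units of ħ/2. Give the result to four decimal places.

⟨σ_x⟩ = 2 Re(a* b)/(|a|²+|b|²) with a = 4, b = 1.
a* b = 4, so ⟨σ_x⟩ = 8/17.
⟨S_x⟩ = (ħ/2)·⟨σ_x⟩.

0.4706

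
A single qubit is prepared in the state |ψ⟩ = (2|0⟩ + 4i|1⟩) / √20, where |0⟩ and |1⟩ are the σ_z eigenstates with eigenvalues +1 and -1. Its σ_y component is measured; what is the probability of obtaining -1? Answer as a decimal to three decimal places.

|-y⟩ = (|0⟩ - i|1⟩)/√2, so ⟨-y|ψ⟩ = (-2) / (√2·√20).
P = |-2|² / 40 = 4/40.

0.100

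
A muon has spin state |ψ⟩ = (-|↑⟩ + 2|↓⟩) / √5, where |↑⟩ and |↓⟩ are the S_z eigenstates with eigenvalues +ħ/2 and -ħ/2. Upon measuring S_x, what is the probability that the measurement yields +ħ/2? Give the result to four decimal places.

|+x⟩ = (|↑⟩ + |↓⟩)/√2, so ⟨+x|ψ⟩ = (1) / (√2·√5).
P = |1|² / 10 = 1/10.

0.1000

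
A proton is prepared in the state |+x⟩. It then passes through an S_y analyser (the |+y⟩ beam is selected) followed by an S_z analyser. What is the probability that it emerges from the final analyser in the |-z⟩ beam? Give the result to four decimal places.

First analyser (S_y): from |+x⟩, P(|+y⟩) = 1/2.
After stage 1 the state is |+y⟩; P(|-z⟩) = |⟨-z|+y⟩|² = 1/2.
Joint probability = 1/2 × 1/2 = 0.2500.

0.2500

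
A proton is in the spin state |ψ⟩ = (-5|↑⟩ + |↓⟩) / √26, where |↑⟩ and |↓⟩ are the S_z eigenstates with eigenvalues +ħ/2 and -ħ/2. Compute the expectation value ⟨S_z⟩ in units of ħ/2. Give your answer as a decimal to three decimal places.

0.923

⟨σ_z⟩ = |a|² - |b|² divided by |a|²+|b|², with a, b the |↑⟩, |↓⟩ amplitudes.
= (25 - 1)/26 = 24/26.
⟨S_z⟩ = (ħ/2)·⟨σ_z⟩.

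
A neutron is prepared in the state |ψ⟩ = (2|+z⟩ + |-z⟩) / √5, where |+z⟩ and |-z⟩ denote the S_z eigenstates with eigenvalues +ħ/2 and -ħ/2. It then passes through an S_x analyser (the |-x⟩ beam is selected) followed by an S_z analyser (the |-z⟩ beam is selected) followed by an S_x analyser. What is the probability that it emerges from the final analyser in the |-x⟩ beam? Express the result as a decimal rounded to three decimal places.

First analyser (S_x): P(|-x⟩) = |⟨-x|ψ⟩|² = 1/10.
After stage 1 the state is |-x⟩; P(|-z⟩) = |⟨-z|-x⟩|² = 1/2.
After stage 2 the state is |-z⟩; P(|-x⟩) = |⟨-x|-z⟩|² = 1/2.
Joint probability = 1/10 × 1/2 × 1/2 = 0.025.

0.025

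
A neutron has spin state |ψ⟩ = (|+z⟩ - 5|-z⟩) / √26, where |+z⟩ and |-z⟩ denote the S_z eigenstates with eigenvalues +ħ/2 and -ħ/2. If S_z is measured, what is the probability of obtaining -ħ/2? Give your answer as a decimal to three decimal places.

The -ħ/2 outcome corresponds to |-z⟩. Its amplitude in |ψ⟩ is -5/√26.
P = |-5|² / 26 = 25/26.

0.962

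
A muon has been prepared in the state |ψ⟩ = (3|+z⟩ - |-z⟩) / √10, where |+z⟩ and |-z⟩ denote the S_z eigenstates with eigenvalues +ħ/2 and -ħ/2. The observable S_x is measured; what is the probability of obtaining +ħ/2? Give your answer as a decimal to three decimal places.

0.200

|+x⟩ = (|+z⟩ + |-z⟩)/√2, so ⟨+x|ψ⟩ = (2) / (√2·√10).
P = |2|² / 20 = 4/20.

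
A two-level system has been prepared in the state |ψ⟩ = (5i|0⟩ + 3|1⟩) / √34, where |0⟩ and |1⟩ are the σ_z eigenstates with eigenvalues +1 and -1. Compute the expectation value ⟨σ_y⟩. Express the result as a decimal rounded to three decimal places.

-0.882

⟨σ_y⟩ = 2 Im(a* b)/(|a|²+|b|²) with a = 5i, b = 3.
a* b = -15i, so ⟨σ_y⟩ = -30/34.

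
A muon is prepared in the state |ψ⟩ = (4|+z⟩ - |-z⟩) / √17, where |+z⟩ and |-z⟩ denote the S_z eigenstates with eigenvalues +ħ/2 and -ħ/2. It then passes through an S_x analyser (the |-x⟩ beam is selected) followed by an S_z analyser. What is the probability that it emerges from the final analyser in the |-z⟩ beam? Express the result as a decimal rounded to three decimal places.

First analyser (S_x): P(|-x⟩) = |⟨-x|ψ⟩|² = 25/34.
After stage 1 the state is |-x⟩; P(|-z⟩) = |⟨-z|-x⟩|² = 1/2.
Joint probability = 25/34 × 1/2 = 0.368.

0.368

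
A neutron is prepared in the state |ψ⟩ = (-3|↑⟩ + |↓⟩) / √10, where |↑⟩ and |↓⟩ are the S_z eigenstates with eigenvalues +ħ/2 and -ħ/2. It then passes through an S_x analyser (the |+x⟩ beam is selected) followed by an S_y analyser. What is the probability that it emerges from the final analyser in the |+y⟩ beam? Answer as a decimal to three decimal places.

First analyser (S_x): P(|+x⟩) = |⟨+x|ψ⟩|² = 4/20.
After stage 1 the state is |+x⟩; P(|+y⟩) = |⟨+y|+x⟩|² = 1/2.
Joint probability = 4/20 × 1/2 = 0.100.

0.100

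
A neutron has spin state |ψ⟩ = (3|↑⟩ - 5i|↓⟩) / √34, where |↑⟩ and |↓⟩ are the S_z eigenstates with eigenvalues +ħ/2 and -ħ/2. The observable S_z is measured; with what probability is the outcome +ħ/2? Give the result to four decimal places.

The +ħ/2 outcome corresponds to |↑⟩. Its amplitude in |ψ⟩ is 3/√34.
P = |3|² / 34 = 9/34.

0.2647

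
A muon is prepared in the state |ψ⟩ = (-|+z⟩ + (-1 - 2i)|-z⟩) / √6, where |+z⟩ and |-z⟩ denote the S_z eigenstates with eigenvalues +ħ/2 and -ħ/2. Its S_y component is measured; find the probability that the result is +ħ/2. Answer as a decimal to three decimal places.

0.833

|+y⟩ = (|+z⟩ + i|-z⟩)/√2, so ⟨+y|ψ⟩ = (-3 + i) / (√2·√6).
P = |-3 + i|² / 12 = 10/12.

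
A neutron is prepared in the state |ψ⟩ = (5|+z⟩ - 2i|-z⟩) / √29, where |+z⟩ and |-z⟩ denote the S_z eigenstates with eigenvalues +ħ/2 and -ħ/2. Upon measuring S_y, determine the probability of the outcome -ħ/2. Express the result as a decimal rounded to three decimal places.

|-y⟩ = (|+z⟩ - i|-z⟩)/√2, so ⟨-y|ψ⟩ = (7) / (√2·√29).
P = |7|² / 58 = 49/58.

0.845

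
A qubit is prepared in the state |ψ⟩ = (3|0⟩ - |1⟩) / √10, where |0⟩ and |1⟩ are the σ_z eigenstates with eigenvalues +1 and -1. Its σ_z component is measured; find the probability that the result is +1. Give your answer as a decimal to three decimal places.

0.900

The +1 outcome corresponds to |0⟩. Its amplitude in |ψ⟩ is 3/√10.
P = |3|² / 10 = 9/10.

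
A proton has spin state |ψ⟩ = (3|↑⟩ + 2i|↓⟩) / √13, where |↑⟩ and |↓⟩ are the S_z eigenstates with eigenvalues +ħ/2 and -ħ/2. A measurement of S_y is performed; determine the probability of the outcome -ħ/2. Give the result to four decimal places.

0.0385

|-y⟩ = (|↑⟩ - i|↓⟩)/√2, so ⟨-y|ψ⟩ = (1) / (√2·√13).
P = |1|² / 26 = 1/26.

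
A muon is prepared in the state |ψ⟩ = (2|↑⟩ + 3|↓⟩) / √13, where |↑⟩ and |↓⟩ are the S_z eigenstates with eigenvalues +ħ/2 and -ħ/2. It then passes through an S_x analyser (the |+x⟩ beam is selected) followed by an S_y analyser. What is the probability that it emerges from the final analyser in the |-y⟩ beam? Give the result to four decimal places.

First analyser (S_x): P(|+x⟩) = |⟨+x|ψ⟩|² = 25/26.
After stage 1 the state is |+x⟩; P(|-y⟩) = |⟨-y|+x⟩|² = 1/2.
Joint probability = 25/26 × 1/2 = 0.4808.

0.4808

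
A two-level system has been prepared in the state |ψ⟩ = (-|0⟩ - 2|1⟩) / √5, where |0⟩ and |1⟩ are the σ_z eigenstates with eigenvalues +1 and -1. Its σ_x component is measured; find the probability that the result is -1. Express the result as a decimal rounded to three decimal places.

0.100

|-x⟩ = (|0⟩ - |1⟩)/√2, so ⟨-x|ψ⟩ = (1) / (√2·√5).
P = |1|² / 10 = 1/10.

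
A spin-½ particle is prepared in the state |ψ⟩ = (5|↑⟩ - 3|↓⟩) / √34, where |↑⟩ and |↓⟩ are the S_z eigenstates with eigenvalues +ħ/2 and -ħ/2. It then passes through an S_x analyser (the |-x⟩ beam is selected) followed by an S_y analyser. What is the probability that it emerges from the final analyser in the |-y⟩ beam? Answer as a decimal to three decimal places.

First analyser (S_x): P(|-x⟩) = |⟨-x|ψ⟩|² = 64/68.
After stage 1 the state is |-x⟩; P(|-y⟩) = |⟨-y|-x⟩|² = 1/2.
Joint probability = 64/68 × 1/2 = 0.471.

0.471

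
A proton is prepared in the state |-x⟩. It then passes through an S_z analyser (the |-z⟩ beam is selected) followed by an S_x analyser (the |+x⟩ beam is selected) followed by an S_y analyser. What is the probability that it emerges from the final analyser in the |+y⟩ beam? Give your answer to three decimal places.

First analyser (S_z): from |-x⟩, P(|-z⟩) = 1/2.
After stage 1 the state is |-z⟩; P(|+x⟩) = |⟨+x|-z⟩|² = 1/2.
After stage 2 the state is |+x⟩; P(|+y⟩) = |⟨+y|+x⟩|² = 1/2.
Joint probability = 1/2 × 1/2 × 1/2 = 0.125.

0.125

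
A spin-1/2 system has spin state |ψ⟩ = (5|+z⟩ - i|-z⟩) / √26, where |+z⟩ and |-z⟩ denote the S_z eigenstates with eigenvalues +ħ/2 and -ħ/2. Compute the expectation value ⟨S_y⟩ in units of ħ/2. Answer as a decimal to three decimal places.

-0.385

⟨σ_y⟩ = 2 Im(a* b)/(|a|²+|b|²) with a = 5, b = -i.
a* b = -5i, so ⟨σ_y⟩ = -10/26.
⟨S_y⟩ = (ħ/2)·⟨σ_y⟩.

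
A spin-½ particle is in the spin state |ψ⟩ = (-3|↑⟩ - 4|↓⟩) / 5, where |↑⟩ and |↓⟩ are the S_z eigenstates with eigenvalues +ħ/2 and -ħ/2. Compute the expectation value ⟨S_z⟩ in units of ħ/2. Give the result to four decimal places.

-0.2800

⟨σ_z⟩ = |a|² - |b|² divided by |a|²+|b|², with a, b the |↑⟩, |↓⟩ amplitudes.
= (9 - 16)/25 = -7/25.
⟨S_z⟩ = (ħ/2)·⟨σ_z⟩.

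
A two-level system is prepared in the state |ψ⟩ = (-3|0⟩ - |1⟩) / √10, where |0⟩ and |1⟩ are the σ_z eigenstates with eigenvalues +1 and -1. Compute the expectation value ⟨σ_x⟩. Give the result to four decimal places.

0.6000

⟨σ_x⟩ = 2 Re(a* b)/(|a|²+|b|²) with a = -3, b = -1.
a* b = 3, so ⟨σ_x⟩ = 6/10.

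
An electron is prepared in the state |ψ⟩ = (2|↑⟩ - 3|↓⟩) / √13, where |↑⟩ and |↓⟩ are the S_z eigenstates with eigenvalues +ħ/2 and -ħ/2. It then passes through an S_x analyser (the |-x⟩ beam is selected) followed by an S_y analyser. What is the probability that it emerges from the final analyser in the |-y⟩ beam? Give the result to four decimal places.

First analyser (S_x): P(|-x⟩) = |⟨-x|ψ⟩|² = 25/26.
After stage 1 the state is |-x⟩; P(|-y⟩) = |⟨-y|-x⟩|² = 1/2.
Joint probability = 25/26 × 1/2 = 0.4808.

0.4808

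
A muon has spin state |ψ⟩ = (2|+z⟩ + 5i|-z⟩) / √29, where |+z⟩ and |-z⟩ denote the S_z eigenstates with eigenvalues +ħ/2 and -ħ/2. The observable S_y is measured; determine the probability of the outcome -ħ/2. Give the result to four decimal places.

0.1552

|-y⟩ = (|+z⟩ - i|-z⟩)/√2, so ⟨-y|ψ⟩ = (-3) / (√2·√29).
P = |-3|² / 58 = 9/58.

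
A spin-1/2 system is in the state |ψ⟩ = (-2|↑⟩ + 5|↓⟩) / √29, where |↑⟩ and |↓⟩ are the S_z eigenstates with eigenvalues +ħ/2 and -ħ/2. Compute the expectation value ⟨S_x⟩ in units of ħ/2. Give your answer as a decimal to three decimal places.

⟨σ_x⟩ = 2 Re(a* b)/(|a|²+|b|²) with a = -2, b = 5.
a* b = -10, so ⟨σ_x⟩ = -20/29.
⟨S_x⟩ = (ħ/2)·⟨σ_x⟩.

-0.690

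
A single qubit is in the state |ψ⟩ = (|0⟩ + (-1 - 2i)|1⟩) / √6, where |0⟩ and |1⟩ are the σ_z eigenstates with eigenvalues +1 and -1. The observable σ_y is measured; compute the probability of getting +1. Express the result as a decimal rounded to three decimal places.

0.167

|+y⟩ = (|0⟩ + i|1⟩)/√2, so ⟨+y|ψ⟩ = (-1 + i) / (√2·√6).
P = |-1 + i|² / 12 = 2/12.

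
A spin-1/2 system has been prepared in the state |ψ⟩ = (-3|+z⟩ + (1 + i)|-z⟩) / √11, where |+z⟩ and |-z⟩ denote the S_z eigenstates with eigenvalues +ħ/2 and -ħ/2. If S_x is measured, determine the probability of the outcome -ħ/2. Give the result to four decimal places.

0.7727

|-x⟩ = (|+z⟩ - |-z⟩)/√2, so ⟨-x|ψ⟩ = (-4 - i) / (√2·√11).
P = |-4 - i|² / 22 = 17/22.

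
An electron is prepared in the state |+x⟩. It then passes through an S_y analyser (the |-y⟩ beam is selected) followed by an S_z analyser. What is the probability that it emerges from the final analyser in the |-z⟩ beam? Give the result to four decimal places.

First analyser (S_y): from |+x⟩, P(|-y⟩) = 1/2.
After stage 1 the state is |-y⟩; P(|-z⟩) = |⟨-z|-y⟩|² = 1/2.
Joint probability = 1/2 × 1/2 = 0.2500.

0.2500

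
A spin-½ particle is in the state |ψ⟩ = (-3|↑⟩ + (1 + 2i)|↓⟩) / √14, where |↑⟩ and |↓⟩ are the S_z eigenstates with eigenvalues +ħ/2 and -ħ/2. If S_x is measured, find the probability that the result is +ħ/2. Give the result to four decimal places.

0.2857

|+x⟩ = (|↑⟩ + |↓⟩)/√2, so ⟨+x|ψ⟩ = (-2 + 2i) / (√2·√14).
P = |-2 + 2i|² / 28 = 8/28.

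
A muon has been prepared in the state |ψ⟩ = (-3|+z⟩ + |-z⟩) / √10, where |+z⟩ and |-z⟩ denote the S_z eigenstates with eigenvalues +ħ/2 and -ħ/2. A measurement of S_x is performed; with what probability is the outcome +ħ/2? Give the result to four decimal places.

|+x⟩ = (|+z⟩ + |-z⟩)/√2, so ⟨+x|ψ⟩ = (-2) / (√2·√10).
P = |-2|² / 20 = 4/20.

0.2000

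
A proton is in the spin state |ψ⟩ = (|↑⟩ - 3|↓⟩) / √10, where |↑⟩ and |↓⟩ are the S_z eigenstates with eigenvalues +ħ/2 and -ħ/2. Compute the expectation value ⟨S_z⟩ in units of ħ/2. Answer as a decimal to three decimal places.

⟨σ_z⟩ = |a|² - |b|² divided by |a|²+|b|², with a, b the |↑⟩, |↓⟩ amplitudes.
= (1 - 9)/10 = -8/10.
⟨S_z⟩ = (ħ/2)·⟨σ_z⟩.

-0.800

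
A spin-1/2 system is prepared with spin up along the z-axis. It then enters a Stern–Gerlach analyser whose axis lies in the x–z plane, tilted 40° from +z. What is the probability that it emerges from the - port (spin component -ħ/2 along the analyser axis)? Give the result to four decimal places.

For spin-½, the probability of finding spin-up along an axis at angle θ to the initial spin direction is cos²(θ/2); spin-down is sin²(θ/2).
θ = 40°, so P = sin²(20°) ≈ 0.1170.

0.1170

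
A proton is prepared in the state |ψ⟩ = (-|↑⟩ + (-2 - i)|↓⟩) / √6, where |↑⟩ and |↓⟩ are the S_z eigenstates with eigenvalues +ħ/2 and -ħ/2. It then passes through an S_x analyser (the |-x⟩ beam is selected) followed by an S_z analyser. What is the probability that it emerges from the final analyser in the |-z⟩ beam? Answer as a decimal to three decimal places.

0.083

First analyser (S_x): P(|-x⟩) = |⟨-x|ψ⟩|² = 2/12.
After stage 1 the state is |-x⟩; P(|-z⟩) = |⟨-z|-x⟩|² = 1/2.
Joint probability = 2/12 × 1/2 = 0.083.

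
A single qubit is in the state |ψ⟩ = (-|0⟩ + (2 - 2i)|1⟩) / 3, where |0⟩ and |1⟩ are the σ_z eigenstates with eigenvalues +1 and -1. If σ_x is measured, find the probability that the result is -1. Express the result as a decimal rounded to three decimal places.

0.722

|-x⟩ = (|0⟩ - |1⟩)/√2, so ⟨-x|ψ⟩ = (-3 + 2i) / (√2·3).
P = |-3 + 2i|² / 18 = 13/18.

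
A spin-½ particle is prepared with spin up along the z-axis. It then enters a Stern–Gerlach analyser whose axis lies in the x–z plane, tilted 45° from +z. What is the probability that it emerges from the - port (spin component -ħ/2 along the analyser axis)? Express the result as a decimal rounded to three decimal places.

For spin-½, the probability of finding spin-up along an axis at angle θ to the initial spin direction is cos²(θ/2); spin-down is sin²(θ/2).
θ = 45°, so P = sin²(22.5°) ≈ 0.146.

0.146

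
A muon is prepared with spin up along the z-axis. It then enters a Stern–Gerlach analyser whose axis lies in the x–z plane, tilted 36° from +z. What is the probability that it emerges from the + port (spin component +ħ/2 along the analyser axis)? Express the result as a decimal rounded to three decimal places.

For spin-½, the probability of finding spin-up along an axis at angle θ to the initial spin direction is cos²(θ/2); spin-down is sin²(θ/2).
θ = 36°, so P = cos²(18°) ≈ 0.905.

0.905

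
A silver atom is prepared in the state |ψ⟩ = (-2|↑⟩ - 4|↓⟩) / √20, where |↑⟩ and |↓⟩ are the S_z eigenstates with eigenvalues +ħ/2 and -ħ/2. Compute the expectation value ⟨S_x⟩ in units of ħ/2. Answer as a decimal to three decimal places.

0.800

⟨σ_x⟩ = 2 Re(a* b)/(|a|²+|b|²) with a = -2, b = -4.
a* b = 8, so ⟨σ_x⟩ = 16/20.
⟨S_x⟩ = (ħ/2)·⟨σ_x⟩.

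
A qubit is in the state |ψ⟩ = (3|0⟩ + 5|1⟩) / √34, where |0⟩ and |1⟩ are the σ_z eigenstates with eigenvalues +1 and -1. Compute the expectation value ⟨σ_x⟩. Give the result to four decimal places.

⟨σ_x⟩ = 2 Re(a* b)/(|a|²+|b|²) with a = 3, b = 5.
a* b = 15, so ⟨σ_x⟩ = 30/34.

0.8824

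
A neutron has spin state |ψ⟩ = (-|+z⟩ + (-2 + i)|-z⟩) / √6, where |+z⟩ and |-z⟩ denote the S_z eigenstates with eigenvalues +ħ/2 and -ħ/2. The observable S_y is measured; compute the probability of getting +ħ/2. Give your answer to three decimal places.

0.333

|+y⟩ = (|+z⟩ + i|-z⟩)/√2, so ⟨+y|ψ⟩ = (2i) / (√2·√6).
P = |2i|² / 12 = 4/12.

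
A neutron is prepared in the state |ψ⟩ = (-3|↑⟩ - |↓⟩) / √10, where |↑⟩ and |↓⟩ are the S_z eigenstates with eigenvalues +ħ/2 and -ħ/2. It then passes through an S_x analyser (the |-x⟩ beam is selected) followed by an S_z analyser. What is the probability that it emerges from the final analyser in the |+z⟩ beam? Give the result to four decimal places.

First analyser (S_x): P(|-x⟩) = |⟨-x|ψ⟩|² = 4/20.
After stage 1 the state is |-x⟩; P(|+z⟩) = |⟨+z|-x⟩|² = 1/2.
Joint probability = 4/20 × 1/2 = 0.1000.

0.1000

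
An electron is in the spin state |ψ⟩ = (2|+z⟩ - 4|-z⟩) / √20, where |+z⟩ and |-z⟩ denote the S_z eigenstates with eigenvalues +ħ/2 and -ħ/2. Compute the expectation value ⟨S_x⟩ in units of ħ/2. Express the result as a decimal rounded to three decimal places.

-0.800

⟨σ_x⟩ = 2 Re(a* b)/(|a|²+|b|²) with a = 2, b = -4.
a* b = -8, so ⟨σ_x⟩ = -16/20.
⟨S_x⟩ = (ħ/2)·⟨σ_x⟩.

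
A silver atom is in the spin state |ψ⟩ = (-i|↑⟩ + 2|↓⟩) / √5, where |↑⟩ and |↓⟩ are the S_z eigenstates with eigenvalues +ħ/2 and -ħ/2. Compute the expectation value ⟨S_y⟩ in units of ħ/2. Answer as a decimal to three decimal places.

⟨σ_y⟩ = 2 Im(a* b)/(|a|²+|b|²) with a = -i, b = 2.
a* b = 2i, so ⟨σ_y⟩ = 4/5.
⟨S_y⟩ = (ħ/2)·⟨σ_y⟩.

0.800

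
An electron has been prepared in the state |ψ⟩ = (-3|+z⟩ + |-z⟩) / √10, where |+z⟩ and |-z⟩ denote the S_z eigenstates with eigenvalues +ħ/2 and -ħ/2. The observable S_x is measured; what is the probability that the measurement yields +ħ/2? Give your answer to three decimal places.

0.200

|+x⟩ = (|+z⟩ + |-z⟩)/√2, so ⟨+x|ψ⟩ = (-2) / (√2·√10).
P = |-2|² / 20 = 4/20.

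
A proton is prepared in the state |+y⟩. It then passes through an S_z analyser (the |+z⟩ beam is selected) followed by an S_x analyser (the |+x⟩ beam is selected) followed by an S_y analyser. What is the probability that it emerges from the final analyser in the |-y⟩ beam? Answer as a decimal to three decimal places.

First analyser (S_z): from |+y⟩, P(|+z⟩) = 1/2.
After stage 1 the state is |+z⟩; P(|+x⟩) = |⟨+x|+z⟩|² = 1/2.
After stage 2 the state is |+x⟩; P(|-y⟩) = |⟨-y|+x⟩|² = 1/2.
Joint probability = 1/2 × 1/2 × 1/2 = 0.125.

0.125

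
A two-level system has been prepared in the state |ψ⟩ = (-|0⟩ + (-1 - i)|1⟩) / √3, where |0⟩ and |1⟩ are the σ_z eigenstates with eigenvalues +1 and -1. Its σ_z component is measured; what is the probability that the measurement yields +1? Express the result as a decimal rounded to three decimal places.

0.333

The +1 outcome corresponds to |0⟩. Its amplitude in |ψ⟩ is -1/√3.
P = |-1|² / 3 = 1/3.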